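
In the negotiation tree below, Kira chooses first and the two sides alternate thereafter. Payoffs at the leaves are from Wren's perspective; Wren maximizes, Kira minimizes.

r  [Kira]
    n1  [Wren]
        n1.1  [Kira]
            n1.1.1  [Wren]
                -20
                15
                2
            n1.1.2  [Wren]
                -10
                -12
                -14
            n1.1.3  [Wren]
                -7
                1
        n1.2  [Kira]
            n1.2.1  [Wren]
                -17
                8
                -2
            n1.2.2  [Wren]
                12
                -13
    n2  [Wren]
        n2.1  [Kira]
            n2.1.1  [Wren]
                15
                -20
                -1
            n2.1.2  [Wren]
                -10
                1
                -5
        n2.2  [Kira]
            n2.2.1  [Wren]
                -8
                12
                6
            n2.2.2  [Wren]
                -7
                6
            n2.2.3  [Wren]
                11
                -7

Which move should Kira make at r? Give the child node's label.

n2

n1.1.1 (Wren): max(-20, 15, 2) = 15
n1.1.2 (Wren): max(-10, -12, -14) = -10
n1.1.3 (Wren): max(-7, 1) = 1
n1.1 (Kira): min(15, -10, 1) = -10
n1.2.1 (Wren): max(-17, 8, -2) = 8
n1.2.2 (Wren): max(12, -13) = 12
n1.2 (Kira): min(8, 12) = 8
n1 (Wren): max(-10, 8) = 8
n2.1.1 (Wren): max(15, -20, -1) = 15
n2.1.2 (Wren): max(-10, 1, -5) = 1
n2.1 (Kira): min(15, 1) = 1
n2.2.1 (Wren): max(-8, 12, 6) = 12
n2.2.2 (Wren): max(-7, 6) = 6
n2.2.3 (Wren): max(11, -7) = 11
n2.2 (Kira): min(12, 6, 11) = 6
n2 (Wren): max(1, 6) = 6
r (Kira): min(8, 6) = 6
Kira at r wants the lowest of {n1=8, n2=6}, so chooses n2.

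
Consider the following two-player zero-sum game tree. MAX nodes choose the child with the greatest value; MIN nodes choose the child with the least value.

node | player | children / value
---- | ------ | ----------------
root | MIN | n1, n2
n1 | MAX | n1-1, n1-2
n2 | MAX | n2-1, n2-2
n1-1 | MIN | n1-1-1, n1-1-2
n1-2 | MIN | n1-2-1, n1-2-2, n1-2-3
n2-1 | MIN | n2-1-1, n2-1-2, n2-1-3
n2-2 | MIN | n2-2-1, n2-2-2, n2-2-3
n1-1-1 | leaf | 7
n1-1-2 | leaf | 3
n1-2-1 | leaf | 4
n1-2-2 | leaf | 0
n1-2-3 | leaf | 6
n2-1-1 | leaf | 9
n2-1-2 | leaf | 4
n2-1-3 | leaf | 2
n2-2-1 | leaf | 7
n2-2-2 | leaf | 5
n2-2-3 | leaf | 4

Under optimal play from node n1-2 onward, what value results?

0

n1-2 (MIN): min(4, 0, 6) = 0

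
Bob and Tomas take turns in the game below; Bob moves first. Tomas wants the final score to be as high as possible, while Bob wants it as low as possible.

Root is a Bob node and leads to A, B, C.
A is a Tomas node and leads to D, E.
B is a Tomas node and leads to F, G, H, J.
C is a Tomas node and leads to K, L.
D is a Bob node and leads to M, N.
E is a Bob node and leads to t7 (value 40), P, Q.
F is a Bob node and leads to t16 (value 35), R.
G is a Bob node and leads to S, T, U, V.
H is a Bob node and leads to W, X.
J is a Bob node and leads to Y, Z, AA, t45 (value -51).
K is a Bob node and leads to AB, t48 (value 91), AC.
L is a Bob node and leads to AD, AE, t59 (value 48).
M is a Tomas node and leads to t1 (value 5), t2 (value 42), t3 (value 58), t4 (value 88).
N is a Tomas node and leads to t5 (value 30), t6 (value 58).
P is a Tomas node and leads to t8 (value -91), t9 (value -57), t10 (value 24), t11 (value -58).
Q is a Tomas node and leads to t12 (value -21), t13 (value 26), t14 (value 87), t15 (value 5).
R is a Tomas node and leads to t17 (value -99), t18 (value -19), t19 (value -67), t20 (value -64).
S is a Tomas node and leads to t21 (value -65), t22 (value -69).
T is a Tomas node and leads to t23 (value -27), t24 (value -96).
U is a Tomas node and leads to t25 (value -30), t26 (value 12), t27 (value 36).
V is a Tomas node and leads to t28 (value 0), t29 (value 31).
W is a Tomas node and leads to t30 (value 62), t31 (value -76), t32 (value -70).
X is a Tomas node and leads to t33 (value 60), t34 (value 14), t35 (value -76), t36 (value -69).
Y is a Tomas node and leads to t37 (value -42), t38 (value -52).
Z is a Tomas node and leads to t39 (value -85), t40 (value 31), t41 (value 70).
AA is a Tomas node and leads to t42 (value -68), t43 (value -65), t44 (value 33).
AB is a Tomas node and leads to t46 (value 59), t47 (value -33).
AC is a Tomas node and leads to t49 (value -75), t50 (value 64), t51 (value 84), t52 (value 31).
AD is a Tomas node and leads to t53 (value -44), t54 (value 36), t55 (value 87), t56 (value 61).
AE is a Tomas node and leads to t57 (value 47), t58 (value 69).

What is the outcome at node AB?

59

AB (Tomas): max(59, -33) = 59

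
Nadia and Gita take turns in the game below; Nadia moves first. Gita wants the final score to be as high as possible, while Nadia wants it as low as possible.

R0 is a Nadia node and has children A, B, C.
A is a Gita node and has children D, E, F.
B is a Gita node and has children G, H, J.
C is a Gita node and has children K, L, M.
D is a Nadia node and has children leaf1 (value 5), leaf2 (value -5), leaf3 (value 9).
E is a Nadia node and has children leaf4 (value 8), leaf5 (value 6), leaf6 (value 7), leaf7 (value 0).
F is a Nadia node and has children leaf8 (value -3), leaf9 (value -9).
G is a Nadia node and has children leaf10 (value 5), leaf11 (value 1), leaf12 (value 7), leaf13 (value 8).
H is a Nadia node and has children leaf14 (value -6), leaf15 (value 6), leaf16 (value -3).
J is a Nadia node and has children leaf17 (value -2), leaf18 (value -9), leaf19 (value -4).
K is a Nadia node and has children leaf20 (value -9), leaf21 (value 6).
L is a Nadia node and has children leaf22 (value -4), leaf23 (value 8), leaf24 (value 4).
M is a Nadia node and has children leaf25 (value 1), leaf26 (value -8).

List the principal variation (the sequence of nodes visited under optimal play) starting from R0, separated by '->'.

R0 -> C -> L -> leaf22

D (Nadia): min(5, -5, 9) = -5
E (Nadia): min(8, 6, 7, 0) = 0
F (Nadia): min(-3, -9) = -9
A (Gita): max(-5, 0, -9) = 0
G (Nadia): min(5, 1, 7, 8) = 1
H (Nadia): min(-6, 6, -3) = -6
J (Nadia): min(-2, -9, -4) = -9
B (Gita): max(1, -6, -9) = 1
K (Nadia): min(-9, 6) = -9
L (Nadia): min(-4, 8, 4) = -4
M (Nadia): min(1, -8) = -8
C (Gita): max(-9, -4, -8) = -4
R0 (Nadia): min(0, 1, -4) = -4
At R0, Nadia picks C (lowest: -4).
At C, Gita picks L (highest: -4).
At L, Nadia picks leaf22 (lowest: -4).
Terminal value -4.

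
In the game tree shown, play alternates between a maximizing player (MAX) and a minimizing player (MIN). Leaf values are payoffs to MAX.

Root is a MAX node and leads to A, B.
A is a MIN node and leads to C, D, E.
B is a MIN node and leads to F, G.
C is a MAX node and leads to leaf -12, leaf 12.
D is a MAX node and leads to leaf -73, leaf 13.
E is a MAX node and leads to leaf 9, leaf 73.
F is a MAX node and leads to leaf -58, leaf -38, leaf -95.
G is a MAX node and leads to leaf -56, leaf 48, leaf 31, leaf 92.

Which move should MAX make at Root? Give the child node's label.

A

C (MAX): max(-12, 12) = 12
D (MAX): max(-73, 13) = 13
E (MAX): max(9, 73) = 73
A (MIN): min(12, 13, 73) = 12
F (MAX): max(-58, -38, -95) = -38
G (MAX): max(-56, 48, 31, 92) = 92
B (MIN): min(-38, 92) = -38
Root (MAX): max(12, -38) = 12
MAX at Root wants the highest of {A=12, B=-38}, so chooses A.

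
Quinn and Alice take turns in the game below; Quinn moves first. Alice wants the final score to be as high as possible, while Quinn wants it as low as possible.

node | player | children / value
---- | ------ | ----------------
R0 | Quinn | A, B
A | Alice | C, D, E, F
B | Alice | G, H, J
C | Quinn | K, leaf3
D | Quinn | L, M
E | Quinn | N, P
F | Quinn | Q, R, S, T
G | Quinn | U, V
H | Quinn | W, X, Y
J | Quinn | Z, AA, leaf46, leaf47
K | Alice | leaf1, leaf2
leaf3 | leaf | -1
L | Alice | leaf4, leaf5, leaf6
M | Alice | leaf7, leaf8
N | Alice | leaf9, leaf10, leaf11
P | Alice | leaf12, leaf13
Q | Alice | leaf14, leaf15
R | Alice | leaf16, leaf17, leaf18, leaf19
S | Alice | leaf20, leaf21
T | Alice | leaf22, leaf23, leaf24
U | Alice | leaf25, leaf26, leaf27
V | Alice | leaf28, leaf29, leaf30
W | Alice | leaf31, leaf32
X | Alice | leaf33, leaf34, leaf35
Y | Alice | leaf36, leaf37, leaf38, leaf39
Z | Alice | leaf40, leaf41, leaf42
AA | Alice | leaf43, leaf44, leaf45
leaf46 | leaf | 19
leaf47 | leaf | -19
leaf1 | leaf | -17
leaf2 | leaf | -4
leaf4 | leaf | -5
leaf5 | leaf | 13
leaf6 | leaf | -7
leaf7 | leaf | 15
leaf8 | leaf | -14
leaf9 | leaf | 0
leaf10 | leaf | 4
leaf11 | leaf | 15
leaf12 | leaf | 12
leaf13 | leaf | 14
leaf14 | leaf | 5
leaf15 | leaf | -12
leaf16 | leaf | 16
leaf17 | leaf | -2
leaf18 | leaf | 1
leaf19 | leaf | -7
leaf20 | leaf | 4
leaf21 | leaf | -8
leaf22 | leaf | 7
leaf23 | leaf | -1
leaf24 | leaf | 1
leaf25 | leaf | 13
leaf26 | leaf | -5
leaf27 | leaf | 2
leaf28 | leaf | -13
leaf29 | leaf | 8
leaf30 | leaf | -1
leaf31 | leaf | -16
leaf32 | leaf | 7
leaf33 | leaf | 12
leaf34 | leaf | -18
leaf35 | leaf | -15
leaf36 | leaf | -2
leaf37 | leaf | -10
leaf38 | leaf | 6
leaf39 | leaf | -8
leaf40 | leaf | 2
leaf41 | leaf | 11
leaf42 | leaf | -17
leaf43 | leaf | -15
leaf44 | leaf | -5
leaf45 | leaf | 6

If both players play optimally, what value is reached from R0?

K (Alice): max(-17, -4) = -4
C (Quinn): min(-4, -1) = -4
L (Alice): max(-5, 13, -7) = 13
M (Alice): max(15, -14) = 15
D (Quinn): min(13, 15) = 13
N (Alice): max(0, 4, 15) = 15
P (Alice): max(12, 14) = 14
E (Quinn): min(15, 14) = 14
Q (Alice): max(5, -12) = 5
R (Alice): max(16, -2, 1, -7) = 16
S (Alice): max(4, -8) = 4
T (Alice): max(7, -1, 1) = 7
F (Quinn): min(5, 16, 4, 7) = 4
A (Alice): max(-4, 13, 14, 4) = 14
U (Alice): max(13, -5, 2) = 13
V (Alice): max(-13, 8, -1) = 8
G (Quinn): min(13, 8) = 8
W (Alice): max(-16, 7) = 7
X (Alice): max(12, -18, -15) = 12
Y (Alice): max(-2, -10, 6, -8) = 6
H (Quinn): min(7, 12, 6) = 6
Z (Alice): max(2, 11, -17) = 11
AA (Alice): max(-15, -5, 6) = 6
J (Quinn): min(11, 6, 19, -19) = -19
B (Alice): max(8, 6, -19) = 8
R0 (Quinn): min(14, 8) = 8

8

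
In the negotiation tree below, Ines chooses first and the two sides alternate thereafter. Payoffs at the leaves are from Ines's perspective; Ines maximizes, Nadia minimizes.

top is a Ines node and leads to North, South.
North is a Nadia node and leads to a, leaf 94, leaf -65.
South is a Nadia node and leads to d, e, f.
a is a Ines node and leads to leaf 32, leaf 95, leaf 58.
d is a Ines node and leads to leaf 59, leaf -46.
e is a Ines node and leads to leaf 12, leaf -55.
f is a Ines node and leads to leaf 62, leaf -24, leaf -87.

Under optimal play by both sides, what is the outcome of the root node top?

a (Ines): max(32, 95, 58) = 95
North (Nadia): min(95, 94, -65) = -65
d (Ines): max(59, -46) = 59
e (Ines): max(12, -55) = 12
f (Ines): max(62, -24, -87) = 62
South (Nadia): min(59, 12, 62) = 12
top (Ines): max(-65, 12) = 12

12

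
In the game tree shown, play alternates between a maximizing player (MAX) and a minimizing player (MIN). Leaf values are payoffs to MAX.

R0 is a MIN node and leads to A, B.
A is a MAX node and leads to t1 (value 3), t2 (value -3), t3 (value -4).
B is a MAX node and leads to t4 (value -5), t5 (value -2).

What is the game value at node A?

A (MAX): max(3, -3, -4) = 3

3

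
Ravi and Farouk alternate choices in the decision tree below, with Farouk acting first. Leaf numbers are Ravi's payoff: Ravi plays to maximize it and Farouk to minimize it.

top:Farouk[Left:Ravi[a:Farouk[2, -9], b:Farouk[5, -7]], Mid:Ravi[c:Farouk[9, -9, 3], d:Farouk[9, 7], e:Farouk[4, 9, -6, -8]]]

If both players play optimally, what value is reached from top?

a (Farouk): min(2, -9) = -9
b (Farouk): min(5, -7) = -7
Left (Ravi): max(-9, -7) = -7
c (Farouk): min(9, -9, 3) = -9
d (Farouk): min(9, 7) = 7
e (Farouk): min(4, 9, -6, -8) = -8
Mid (Ravi): max(-9, 7, -8) = 7
top (Farouk): min(-7, 7) = -7

-7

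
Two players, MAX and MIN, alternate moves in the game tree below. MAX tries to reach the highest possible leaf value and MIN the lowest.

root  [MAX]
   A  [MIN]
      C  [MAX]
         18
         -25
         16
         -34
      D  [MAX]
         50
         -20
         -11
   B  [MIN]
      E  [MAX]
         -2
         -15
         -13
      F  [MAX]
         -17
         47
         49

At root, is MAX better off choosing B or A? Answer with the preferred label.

E (MAX): max(-2, -15, -13) = -2
F (MAX): max(-17, 47, 49) = 49
B (MIN): min(-2, 49) = -2
C (MAX): max(18, -25, 16, -34) = 18
D (MAX): max(50, -20, -11) = 50
A (MIN): min(18, 50) = 18
MAX prefers the higher value; B=-2, A=18. A is better since 18 > -2.

A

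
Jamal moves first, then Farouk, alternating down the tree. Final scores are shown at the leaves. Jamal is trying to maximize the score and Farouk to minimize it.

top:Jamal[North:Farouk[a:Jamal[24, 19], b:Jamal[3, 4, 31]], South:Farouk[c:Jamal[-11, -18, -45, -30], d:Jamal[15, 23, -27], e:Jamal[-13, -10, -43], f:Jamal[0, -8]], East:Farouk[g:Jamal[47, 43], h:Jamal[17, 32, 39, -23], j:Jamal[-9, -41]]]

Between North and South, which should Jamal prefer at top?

a (Jamal): max(24, 19) = 24
b (Jamal): max(3, 4, 31) = 31
North (Farouk): min(24, 31) = 24
c (Jamal): max(-11, -18, -45, -30) = -11
d (Jamal): max(15, 23, -27) = 23
e (Jamal): max(-13, -10, -43) = -10
f (Jamal): max(0, -8) = 0
South (Farouk): min(-11, 23, -10, 0) = -11
Jamal prefers the higher value; North=24, South=-11. North is better since 24 > -11.

North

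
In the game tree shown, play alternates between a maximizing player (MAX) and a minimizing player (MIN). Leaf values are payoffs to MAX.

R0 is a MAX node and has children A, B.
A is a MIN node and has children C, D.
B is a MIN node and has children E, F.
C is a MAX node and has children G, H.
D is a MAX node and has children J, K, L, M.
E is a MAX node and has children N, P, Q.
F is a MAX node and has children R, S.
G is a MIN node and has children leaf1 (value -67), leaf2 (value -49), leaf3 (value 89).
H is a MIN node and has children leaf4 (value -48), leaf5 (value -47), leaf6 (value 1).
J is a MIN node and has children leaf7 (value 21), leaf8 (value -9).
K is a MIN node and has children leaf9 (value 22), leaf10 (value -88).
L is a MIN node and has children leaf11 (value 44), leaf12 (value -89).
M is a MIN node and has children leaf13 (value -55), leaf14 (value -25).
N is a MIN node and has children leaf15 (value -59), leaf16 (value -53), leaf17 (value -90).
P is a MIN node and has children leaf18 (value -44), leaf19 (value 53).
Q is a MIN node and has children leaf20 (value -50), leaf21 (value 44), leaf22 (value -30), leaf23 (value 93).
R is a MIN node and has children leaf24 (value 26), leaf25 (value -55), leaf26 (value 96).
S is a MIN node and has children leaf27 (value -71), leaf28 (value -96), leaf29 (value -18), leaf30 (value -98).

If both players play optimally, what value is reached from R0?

-48

G (MIN): min(-67, -49, 89) = -67
H (MIN): min(-48, -47, 1) = -48
C (MAX): max(-67, -48) = -48
J (MIN): min(21, -9) = -9
K (MIN): min(22, -88) = -88
L (MIN): min(44, -89) = -89
M (MIN): min(-55, -25) = -55
D (MAX): max(-9, -88, -89, -55) = -9
A (MIN): min(-48, -9) = -48
N (MIN): min(-59, -53, -90) = -90
P (MIN): min(-44, 53) = -44
Q (MIN): min(-50, 44, -30, 93) = -50
E (MAX): max(-90, -44, -50) = -44
R (MIN): min(26, -55, 96) = -55
S (MIN): min(-71, -96, -18, -98) = -98
F (MAX): max(-55, -98) = -55
B (MIN): min(-44, -55) = -55
R0 (MAX): max(-48, -55) = -48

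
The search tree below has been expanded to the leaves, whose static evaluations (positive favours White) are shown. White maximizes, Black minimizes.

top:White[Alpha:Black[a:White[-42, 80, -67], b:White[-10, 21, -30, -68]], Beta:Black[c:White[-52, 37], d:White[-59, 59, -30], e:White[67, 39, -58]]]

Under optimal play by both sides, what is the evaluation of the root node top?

37

a (White): max(-42, 80, -67) = 80
b (White): max(-10, 21, -30, -68) = 21
Alpha (Black): min(80, 21) = 21
c (White): max(-52, 37) = 37
d (White): max(-59, 59, -30) = 59
e (White): max(67, 39, -58) = 67
Beta (Black): min(37, 59, 67) = 37
top (White): max(21, 37) = 37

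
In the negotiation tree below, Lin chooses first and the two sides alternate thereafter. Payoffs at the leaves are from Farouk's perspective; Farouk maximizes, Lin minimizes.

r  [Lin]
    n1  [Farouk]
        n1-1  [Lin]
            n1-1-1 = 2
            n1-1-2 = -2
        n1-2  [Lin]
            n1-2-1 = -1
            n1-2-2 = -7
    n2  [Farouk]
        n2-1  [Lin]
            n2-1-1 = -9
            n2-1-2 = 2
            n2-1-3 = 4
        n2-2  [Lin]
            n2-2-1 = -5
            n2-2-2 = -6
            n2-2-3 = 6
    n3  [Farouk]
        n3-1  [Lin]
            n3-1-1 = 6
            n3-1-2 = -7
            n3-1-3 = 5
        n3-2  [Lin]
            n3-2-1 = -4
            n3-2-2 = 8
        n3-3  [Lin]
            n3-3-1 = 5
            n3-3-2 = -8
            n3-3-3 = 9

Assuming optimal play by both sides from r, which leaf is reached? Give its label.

n2-2-2

n1-1 (Lin): min(2, -2) = -2
n1-2 (Lin): min(-1, -7) = -7
n1 (Farouk): max(-2, -7) = -2
n2-1 (Lin): min(-9, 2, 4) = -9
n2-2 (Lin): min(-5, -6, 6) = -6
n2 (Farouk): max(-9, -6) = -6
n3-1 (Lin): min(6, -7, 5) = -7
n3-2 (Lin): min(-4, 8) = -4
n3-3 (Lin): min(5, -8, 9) = -8
n3 (Farouk): max(-7, -4, -8) = -4
r (Lin): min(-2, -6, -4) = -6
At r, Lin picks n2 (lowest: -6).
At n2, Farouk picks n2-2 (highest: -6).
At n2-2, Lin picks n2-2-2 (lowest: -6).
Terminal value -6.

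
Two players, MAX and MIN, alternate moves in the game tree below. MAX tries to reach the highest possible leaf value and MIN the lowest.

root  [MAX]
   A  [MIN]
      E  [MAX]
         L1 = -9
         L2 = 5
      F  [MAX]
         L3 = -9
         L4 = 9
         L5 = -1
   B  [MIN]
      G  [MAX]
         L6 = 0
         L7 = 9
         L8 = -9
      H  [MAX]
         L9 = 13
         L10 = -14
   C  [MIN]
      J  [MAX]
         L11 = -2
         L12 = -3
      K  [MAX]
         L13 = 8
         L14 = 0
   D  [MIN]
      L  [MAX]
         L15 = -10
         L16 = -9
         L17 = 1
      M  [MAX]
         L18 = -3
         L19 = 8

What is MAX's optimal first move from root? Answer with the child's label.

B

E (MAX): max(-9, 5) = 5
F (MAX): max(-9, 9, -1) = 9
A (MIN): min(5, 9) = 5
G (MAX): max(0, 9, -9) = 9
H (MAX): max(13, -14) = 13
B (MIN): min(9, 13) = 9
J (MAX): max(-2, -3) = -2
K (MAX): max(8, 0) = 8
C (MIN): min(-2, 8) = -2
L (MAX): max(-10, -9, 1) = 1
M (MAX): max(-3, 8) = 8
D (MIN): min(1, 8) = 1
root (MAX): max(5, 9, -2, 1) = 9
MAX at root wants the highest of {A=5, B=9, C=-2, D=1}, so chooses B.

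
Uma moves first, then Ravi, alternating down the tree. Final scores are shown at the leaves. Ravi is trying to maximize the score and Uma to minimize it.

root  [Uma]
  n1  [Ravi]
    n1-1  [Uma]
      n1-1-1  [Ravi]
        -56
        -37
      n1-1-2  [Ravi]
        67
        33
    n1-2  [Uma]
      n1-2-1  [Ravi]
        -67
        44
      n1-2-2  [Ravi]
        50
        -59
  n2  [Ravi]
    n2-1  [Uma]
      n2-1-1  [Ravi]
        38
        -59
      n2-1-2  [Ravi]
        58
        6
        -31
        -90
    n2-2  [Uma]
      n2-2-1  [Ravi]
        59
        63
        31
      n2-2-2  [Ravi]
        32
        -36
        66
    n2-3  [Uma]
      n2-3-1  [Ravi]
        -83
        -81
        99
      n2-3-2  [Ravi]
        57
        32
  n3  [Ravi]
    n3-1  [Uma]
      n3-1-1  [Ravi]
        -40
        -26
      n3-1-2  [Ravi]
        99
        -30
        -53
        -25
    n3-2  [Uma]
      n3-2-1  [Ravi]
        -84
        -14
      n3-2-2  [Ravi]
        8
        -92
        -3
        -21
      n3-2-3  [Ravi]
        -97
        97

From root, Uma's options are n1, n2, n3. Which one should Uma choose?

n1-1-1 (Ravi): max(-56, -37) = -37
n1-1-2 (Ravi): max(67, 33) = 67
n1-1 (Uma): min(-37, 67) = -37
n1-2-1 (Ravi): max(-67, 44) = 44
n1-2-2 (Ravi): max(50, -59) = 50
n1-2 (Uma): min(44, 50) = 44
n1 (Ravi): max(-37, 44) = 44
n2-1-1 (Ravi): max(38, -59) = 38
n2-1-2 (Ravi): max(58, 6, -31, -90) = 58
n2-1 (Uma): min(38, 58) = 38
n2-2-1 (Ravi): max(59, 63, 31) = 63
n2-2-2 (Ravi): max(32, -36, 66) = 66
n2-2 (Uma): min(63, 66) = 63
n2-3-1 (Ravi): max(-83, -81, 99) = 99
n2-3-2 (Ravi): max(57, 32) = 57
n2-3 (Uma): min(99, 57) = 57
n2 (Ravi): max(38, 63, 57) = 63
n3-1-1 (Ravi): max(-40, -26) = -26
n3-1-2 (Ravi): max(99, -30, -53, -25) = 99
n3-1 (Uma): min(-26, 99) = -26
n3-2-1 (Ravi): max(-84, -14) = -14
n3-2-2 (Ravi): max(8, -92, -3, -21) = 8
n3-2-3 (Ravi): max(-97, 97) = 97
n3-2 (Uma): min(-14, 8, 97) = -14
n3 (Ravi): max(-26, -14) = -14
root (Uma): min(44, 63, -14) = -14
Uma at root wants the lowest of {n1=44, n2=63, n3=-14}, so chooses n3.

n3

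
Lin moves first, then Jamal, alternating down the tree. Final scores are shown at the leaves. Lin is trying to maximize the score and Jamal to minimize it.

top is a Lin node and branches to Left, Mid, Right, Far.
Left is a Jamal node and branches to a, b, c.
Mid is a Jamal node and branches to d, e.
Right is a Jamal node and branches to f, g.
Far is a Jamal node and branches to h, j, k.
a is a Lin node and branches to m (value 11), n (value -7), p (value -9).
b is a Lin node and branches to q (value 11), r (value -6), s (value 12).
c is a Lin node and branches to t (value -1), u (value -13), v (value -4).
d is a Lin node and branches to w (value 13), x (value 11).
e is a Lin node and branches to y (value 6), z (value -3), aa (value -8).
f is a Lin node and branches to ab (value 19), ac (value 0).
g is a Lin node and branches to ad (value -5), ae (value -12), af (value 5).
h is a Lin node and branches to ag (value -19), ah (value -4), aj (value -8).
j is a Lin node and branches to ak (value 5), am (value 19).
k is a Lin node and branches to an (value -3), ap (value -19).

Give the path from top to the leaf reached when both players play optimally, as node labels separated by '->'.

a (Lin): max(11, -7, -9) = 11
b (Lin): max(11, -6, 12) = 12
c (Lin): max(-1, -13, -4) = -1
Left (Jamal): min(11, 12, -1) = -1
d (Lin): max(13, 11) = 13
e (Lin): max(6, -3, -8) = 6
Mid (Jamal): min(13, 6) = 6
f (Lin): max(19, 0) = 19
g (Lin): max(-5, -12, 5) = 5
Right (Jamal): min(19, 5) = 5
h (Lin): max(-19, -4, -8) = -4
j (Lin): max(5, 19) = 19
k (Lin): max(-3, -19) = -3
Far (Jamal): min(-4, 19, -3) = -4
top (Lin): max(-1, 6, 5, -4) = 6
At top, Lin picks Mid (highest: 6).
At Mid, Jamal picks e (lowest: 6).
At e, Lin picks y (highest: 6).
Terminal value 6.

top -> Mid -> e -> y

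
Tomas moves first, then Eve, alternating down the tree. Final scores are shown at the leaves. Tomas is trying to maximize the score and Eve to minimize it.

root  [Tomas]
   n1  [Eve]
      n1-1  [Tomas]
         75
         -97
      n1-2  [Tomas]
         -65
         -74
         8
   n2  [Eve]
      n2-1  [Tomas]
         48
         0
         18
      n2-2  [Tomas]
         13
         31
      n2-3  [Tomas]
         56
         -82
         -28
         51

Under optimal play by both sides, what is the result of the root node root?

n1-1 (Tomas): max(75, -97) = 75
n1-2 (Tomas): max(-65, -74, 8) = 8
n1 (Eve): min(75, 8) = 8
n2-1 (Tomas): max(48, 0, 18) = 48
n2-2 (Tomas): max(13, 31) = 31
n2-3 (Tomas): max(56, -82, -28, 51) = 56
n2 (Eve): min(48, 31, 56) = 31
root (Tomas): max(8, 31) = 31

31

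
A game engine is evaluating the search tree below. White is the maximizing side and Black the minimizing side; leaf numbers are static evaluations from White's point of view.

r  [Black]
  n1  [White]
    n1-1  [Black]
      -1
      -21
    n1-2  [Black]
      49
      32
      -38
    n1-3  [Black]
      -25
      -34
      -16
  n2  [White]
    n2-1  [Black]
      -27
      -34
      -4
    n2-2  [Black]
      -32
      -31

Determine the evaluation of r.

-32

n1-1 (Black): min(-1, -21) = -21
n1-2 (Black): min(49, 32, -38) = -38
n1-3 (Black): min(-25, -34, -16) = -34
n1 (White): max(-21, -38, -34) = -21
n2-1 (Black): min(-27, -34, -4) = -34
n2-2 (Black): min(-32, -31) = -32
n2 (White): max(-34, -32) = -32
r (Black): min(-21, -32) = -32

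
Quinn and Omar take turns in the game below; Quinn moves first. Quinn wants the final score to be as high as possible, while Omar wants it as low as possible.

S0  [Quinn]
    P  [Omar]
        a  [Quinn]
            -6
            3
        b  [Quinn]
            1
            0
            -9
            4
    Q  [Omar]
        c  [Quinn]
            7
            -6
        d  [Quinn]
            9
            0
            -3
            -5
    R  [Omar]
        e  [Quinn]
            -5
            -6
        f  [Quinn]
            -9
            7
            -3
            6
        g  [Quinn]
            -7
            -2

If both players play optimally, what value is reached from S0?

a (Quinn): max(-6, 3) = 3
b (Quinn): max(1, 0, -9, 4) = 4
P (Omar): min(3, 4) = 3
c (Quinn): max(7, -6) = 7
d (Quinn): max(9, 0, -3, -5) = 9
Q (Omar): min(7, 9) = 7
e (Quinn): max(-5, -6) = -5
f (Quinn): max(-9, 7, -3, 6) = 7
g (Quinn): max(-7, -2) = -2
R (Omar): min(-5, 7, -2) = -5
S0 (Quinn): max(3, 7, -5) = 7

7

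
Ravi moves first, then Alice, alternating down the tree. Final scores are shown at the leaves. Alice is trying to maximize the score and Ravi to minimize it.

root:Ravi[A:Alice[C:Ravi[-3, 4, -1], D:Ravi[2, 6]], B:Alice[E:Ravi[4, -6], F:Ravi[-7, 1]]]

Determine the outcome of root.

C (Ravi): min(-3, 4, -1) = -3
D (Ravi): min(2, 6) = 2
A (Alice): max(-3, 2) = 2
E (Ravi): min(4, -6) = -6
F (Ravi): min(-7, 1) = -7
B (Alice): max(-6, -7) = -6
root (Ravi): min(2, -6) = -6

-6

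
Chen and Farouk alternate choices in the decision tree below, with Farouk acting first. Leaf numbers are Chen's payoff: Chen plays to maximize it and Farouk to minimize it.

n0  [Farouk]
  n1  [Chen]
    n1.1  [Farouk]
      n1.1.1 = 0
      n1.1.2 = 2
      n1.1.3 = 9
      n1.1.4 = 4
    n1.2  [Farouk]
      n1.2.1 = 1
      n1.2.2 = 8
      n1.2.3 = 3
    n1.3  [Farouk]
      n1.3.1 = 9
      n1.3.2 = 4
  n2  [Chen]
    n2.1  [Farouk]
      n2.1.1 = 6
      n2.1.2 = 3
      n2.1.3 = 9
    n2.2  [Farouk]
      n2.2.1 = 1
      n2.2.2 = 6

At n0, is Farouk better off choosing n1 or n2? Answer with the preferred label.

n1.1 (Farouk): min(0, 2, 9, 4) = 0
n1.2 (Farouk): min(1, 8, 3) = 1
n1.3 (Farouk): min(9, 4) = 4
n1 (Chen): max(0, 1, 4) = 4
n2.1 (Farouk): min(6, 3, 9) = 3
n2.2 (Farouk): min(1, 6) = 1
n2 (Chen): max(3, 1) = 3
Farouk prefers the lower value; n1=4, n2=3. n2 is better since 3 < 4.

n2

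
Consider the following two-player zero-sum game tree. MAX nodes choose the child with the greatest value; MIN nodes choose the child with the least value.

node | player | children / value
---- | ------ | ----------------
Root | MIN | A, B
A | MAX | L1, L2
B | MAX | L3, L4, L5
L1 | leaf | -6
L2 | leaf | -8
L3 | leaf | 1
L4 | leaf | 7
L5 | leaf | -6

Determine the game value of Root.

A (MAX): max(-6, -8) = -6
B (MAX): max(1, 7, -6) = 7
Root (MIN): min(-6, 7) = -6

-6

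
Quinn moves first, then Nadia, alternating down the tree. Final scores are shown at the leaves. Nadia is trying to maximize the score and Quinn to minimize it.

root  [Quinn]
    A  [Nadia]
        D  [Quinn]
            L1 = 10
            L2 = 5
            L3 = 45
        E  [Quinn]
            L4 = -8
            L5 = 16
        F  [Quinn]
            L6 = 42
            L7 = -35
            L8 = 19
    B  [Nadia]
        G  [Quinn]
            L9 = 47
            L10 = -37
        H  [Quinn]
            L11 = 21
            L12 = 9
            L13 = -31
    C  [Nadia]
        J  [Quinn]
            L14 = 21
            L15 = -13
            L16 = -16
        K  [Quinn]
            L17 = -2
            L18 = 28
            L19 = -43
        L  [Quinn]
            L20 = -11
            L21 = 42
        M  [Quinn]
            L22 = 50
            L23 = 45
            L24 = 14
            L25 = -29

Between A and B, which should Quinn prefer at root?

B

D (Quinn): min(10, 5, 45) = 5
E (Quinn): min(-8, 16) = -8
F (Quinn): min(42, -35, 19) = -35
A (Nadia): max(5, -8, -35) = 5
G (Quinn): min(47, -37) = -37
H (Quinn): min(21, 9, -31) = -31
B (Nadia): max(-37, -31) = -31
Quinn prefers the lower value; A=5, B=-31. B is better since -31 < 5.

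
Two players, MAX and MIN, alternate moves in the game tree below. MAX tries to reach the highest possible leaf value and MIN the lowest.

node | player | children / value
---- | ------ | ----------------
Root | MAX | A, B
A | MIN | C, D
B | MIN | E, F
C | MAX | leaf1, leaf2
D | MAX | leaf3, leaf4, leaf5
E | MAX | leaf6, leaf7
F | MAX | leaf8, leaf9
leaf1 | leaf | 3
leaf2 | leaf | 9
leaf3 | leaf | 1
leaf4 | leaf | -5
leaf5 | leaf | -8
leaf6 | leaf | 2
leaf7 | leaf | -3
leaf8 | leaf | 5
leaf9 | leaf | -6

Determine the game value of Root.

2

C (MAX): max(3, 9) = 9
D (MAX): max(1, -5, -8) = 1
A (MIN): min(9, 1) = 1
E (MAX): max(2, -3) = 2
F (MAX): max(5, -6) = 5
B (MIN): min(2, 5) = 2
Root (MAX): max(1, 2) = 2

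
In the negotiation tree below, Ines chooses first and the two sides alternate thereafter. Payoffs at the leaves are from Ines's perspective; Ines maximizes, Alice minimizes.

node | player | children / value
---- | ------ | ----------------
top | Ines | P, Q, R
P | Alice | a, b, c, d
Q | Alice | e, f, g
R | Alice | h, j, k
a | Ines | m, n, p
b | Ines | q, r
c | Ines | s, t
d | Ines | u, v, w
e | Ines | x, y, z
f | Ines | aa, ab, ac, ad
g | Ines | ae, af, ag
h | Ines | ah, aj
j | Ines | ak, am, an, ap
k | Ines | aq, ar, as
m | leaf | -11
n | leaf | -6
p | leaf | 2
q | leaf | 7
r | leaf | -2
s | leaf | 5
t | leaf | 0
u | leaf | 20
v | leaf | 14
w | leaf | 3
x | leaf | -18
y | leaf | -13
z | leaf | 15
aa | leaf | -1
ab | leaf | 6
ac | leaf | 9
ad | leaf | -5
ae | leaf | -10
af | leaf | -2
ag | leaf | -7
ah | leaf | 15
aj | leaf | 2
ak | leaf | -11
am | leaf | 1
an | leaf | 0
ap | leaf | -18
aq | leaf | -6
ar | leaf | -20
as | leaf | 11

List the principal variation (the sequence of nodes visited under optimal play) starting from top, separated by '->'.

top -> P -> a -> p

a (Ines): max(-11, -6, 2) = 2
b (Ines): max(7, -2) = 7
c (Ines): max(5, 0) = 5
d (Ines): max(20, 14, 3) = 20
P (Alice): min(2, 7, 5, 20) = 2
e (Ines): max(-18, -13, 15) = 15
f (Ines): max(-1, 6, 9, -5) = 9
g (Ines): max(-10, -2, -7) = -2
Q (Alice): min(15, 9, -2) = -2
h (Ines): max(15, 2) = 15
j (Ines): max(-11, 1, 0, -18) = 1
k (Ines): max(-6, -20, 11) = 11
R (Alice): min(15, 1, 11) = 1
top (Ines): max(2, -2, 1) = 2
At top, Ines picks P (highest: 2).
At P, Alice picks a (lowest: 2).
At a, Ines picks p (highest: 2).
Terminal value 2.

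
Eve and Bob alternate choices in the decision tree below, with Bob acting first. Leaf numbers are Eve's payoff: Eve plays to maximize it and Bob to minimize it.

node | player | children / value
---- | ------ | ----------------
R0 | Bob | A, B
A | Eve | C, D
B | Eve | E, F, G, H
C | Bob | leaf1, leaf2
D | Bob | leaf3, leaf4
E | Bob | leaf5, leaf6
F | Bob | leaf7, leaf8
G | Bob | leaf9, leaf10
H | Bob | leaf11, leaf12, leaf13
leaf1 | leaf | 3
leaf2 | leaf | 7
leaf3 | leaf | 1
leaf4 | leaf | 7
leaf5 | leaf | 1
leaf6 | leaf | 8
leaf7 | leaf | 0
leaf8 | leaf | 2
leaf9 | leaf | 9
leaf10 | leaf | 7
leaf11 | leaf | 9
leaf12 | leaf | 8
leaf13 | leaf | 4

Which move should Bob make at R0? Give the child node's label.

A

C (Bob): min(3, 7) = 3
D (Bob): min(1, 7) = 1
A (Eve): max(3, 1) = 3
E (Bob): min(1, 8) = 1
F (Bob): min(0, 2) = 0
G (Bob): min(9, 7) = 7
H (Bob): min(9, 8, 4) = 4
B (Eve): max(1, 0, 7, 4) = 7
R0 (Bob): min(3, 7) = 3
Bob at R0 wants the lowest of {A=3, B=7}, so chooses A.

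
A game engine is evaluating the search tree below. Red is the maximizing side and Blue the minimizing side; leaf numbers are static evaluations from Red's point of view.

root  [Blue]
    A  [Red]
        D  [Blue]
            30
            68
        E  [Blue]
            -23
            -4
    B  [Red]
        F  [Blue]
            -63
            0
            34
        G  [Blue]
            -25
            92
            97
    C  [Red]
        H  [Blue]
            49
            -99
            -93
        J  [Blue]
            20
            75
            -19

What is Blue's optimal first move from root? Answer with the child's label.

D (Blue): min(30, 68) = 30
E (Blue): min(-23, -4) = -23
A (Red): max(30, -23) = 30
F (Blue): min(-63, 0, 34) = -63
G (Blue): min(-25, 92, 97) = -25
B (Red): max(-63, -25) = -25
H (Blue): min(49, -99, -93) = -99
J (Blue): min(20, 75, -19) = -19
C (Red): max(-99, -19) = -19
root (Blue): min(30, -25, -19) = -25
Blue at root wants the lowest of {A=30, B=-25, C=-19}, so chooses B.

B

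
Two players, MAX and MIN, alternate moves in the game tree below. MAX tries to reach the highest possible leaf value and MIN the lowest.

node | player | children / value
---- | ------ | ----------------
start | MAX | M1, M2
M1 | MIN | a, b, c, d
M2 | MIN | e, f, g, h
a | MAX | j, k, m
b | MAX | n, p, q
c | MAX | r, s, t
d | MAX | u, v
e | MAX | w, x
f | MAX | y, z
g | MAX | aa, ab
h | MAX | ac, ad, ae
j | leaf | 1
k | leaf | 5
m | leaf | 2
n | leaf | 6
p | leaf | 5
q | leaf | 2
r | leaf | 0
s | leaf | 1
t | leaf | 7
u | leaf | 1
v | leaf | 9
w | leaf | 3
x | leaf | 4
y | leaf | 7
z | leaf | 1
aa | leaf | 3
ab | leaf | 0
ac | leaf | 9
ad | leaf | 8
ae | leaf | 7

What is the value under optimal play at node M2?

3

e (MAX): max(3, 4) = 4
f (MAX): max(7, 1) = 7
g (MAX): max(3, 0) = 3
h (MAX): max(9, 8, 7) = 9
M2 (MIN): min(4, 7, 3, 9) = 3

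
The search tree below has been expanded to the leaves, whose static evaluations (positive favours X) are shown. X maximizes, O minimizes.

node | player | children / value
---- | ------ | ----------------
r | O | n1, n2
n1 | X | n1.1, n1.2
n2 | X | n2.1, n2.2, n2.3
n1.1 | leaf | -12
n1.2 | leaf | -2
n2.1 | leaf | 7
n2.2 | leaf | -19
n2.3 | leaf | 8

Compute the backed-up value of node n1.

-2

n1 (X): max(-12, -2) = -2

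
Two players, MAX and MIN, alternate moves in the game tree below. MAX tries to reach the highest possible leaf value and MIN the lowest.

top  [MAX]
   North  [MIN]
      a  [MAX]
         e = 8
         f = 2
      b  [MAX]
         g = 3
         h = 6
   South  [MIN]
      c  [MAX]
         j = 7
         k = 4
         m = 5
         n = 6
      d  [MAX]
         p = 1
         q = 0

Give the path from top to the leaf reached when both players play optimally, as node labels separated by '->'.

top -> North -> b -> h

a (MAX): max(8, 2) = 8
b (MAX): max(3, 6) = 6
North (MIN): min(8, 6) = 6
c (MAX): max(7, 4, 5, 6) = 7
d (MAX): max(1, 0) = 1
South (MIN): min(7, 1) = 1
top (MAX): max(6, 1) = 6
At top, MAX picks North (highest: 6).
At North, MIN picks b (lowest: 6).
At b, MAX picks h (highest: 6).
Terminal value 6.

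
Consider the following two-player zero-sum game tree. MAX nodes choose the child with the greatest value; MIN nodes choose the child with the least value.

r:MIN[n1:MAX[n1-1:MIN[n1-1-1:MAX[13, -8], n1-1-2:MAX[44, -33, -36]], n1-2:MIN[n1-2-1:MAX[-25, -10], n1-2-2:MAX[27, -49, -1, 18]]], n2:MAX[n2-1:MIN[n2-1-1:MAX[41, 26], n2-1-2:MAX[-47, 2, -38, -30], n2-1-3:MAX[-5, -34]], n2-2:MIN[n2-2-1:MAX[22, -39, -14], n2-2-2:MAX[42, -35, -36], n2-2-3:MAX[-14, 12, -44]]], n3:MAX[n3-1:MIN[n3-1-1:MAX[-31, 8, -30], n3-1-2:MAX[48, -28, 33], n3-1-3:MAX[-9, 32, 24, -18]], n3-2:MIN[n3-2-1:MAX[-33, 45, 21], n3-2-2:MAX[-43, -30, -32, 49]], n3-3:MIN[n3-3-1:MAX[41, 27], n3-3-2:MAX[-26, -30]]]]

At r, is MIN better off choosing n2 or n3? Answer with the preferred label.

n2-1-1 (MAX): max(41, 26) = 41
n2-1-2 (MAX): max(-47, 2, -38, -30) = 2
n2-1-3 (MAX): max(-5, -34) = -5
n2-1 (MIN): min(41, 2, -5) = -5
n2-2-1 (MAX): max(22, -39, -14) = 22
n2-2-2 (MAX): max(42, -35, -36) = 42
n2-2-3 (MAX): max(-14, 12, -44) = 12
n2-2 (MIN): min(22, 42, 12) = 12
n2 (MAX): max(-5, 12) = 12
n3-1-1 (MAX): max(-31, 8, -30) = 8
n3-1-2 (MAX): max(48, -28, 33) = 48
n3-1-3 (MAX): max(-9, 32, 24, -18) = 32
n3-1 (MIN): min(8, 48, 32) = 8
n3-2-1 (MAX): max(-33, 45, 21) = 45
n3-2-2 (MAX): max(-43, -30, -32, 49) = 49
n3-2 (MIN): min(45, 49) = 45
n3-3-1 (MAX): max(41, 27) = 41
n3-3-2 (MAX): max(-26, -30) = -26
n3-3 (MIN): min(41, -26) = -26
n3 (MAX): max(8, 45, -26) = 45
MIN prefers the lower value; n2=12, n3=45. n2 is better since 12 < 45.

n2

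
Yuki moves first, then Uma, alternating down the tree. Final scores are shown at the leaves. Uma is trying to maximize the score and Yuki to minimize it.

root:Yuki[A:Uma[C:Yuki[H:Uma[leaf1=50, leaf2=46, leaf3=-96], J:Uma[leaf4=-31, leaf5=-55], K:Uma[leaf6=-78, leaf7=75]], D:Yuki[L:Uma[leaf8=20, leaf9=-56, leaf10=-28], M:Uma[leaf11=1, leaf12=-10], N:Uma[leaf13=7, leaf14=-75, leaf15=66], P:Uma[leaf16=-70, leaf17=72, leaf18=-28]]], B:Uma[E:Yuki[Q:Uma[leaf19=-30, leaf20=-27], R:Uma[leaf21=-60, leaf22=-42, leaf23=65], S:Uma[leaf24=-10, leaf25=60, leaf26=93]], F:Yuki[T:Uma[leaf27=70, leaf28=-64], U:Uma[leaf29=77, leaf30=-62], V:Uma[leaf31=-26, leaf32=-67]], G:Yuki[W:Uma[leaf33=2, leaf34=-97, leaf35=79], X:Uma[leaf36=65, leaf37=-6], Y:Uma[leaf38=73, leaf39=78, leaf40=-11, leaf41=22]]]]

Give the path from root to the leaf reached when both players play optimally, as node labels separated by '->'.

root -> A -> D -> M -> leaf11

H (Uma): max(50, 46, -96) = 50
J (Uma): max(-31, -55) = -31
K (Uma): max(-78, 75) = 75
C (Yuki): min(50, -31, 75) = -31
L (Uma): max(20, -56, -28) = 20
M (Uma): max(1, -10) = 1
N (Uma): max(7, -75, 66) = 66
P (Uma): max(-70, 72, -28) = 72
D (Yuki): min(20, 1, 66, 72) = 1
A (Uma): max(-31, 1) = 1
Q (Uma): max(-30, -27) = -27
R (Uma): max(-60, -42, 65) = 65
S (Uma): max(-10, 60, 93) = 93
E (Yuki): min(-27, 65, 93) = -27
T (Uma): max(70, -64) = 70
U (Uma): max(77, -62) = 77
V (Uma): max(-26, -67) = -26
F (Yuki): min(70, 77, -26) = -26
W (Uma): max(2, -97, 79) = 79
X (Uma): max(65, -6) = 65
Y (Uma): max(73, 78, -11, 22) = 78
G (Yuki): min(79, 65, 78) = 65
B (Uma): max(-27, -26, 65) = 65
root (Yuki): min(1, 65) = 1
At root, Yuki picks A (lowest: 1).
At A, Uma picks D (highest: 1).
At D, Yuki picks M (lowest: 1).
At M, Uma picks leaf11 (highest: 1).
Terminal value 1.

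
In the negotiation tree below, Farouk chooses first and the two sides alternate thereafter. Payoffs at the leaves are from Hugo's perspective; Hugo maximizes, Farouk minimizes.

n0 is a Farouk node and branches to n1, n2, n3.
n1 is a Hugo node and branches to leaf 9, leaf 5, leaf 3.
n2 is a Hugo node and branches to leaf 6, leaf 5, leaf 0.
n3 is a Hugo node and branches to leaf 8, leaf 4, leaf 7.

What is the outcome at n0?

6

n1 (Hugo): max(9, 5, 3) = 9
n2 (Hugo): max(6, 5, 0) = 6
n3 (Hugo): max(8, 4, 7) = 8
n0 (Farouk): min(9, 6, 8) = 6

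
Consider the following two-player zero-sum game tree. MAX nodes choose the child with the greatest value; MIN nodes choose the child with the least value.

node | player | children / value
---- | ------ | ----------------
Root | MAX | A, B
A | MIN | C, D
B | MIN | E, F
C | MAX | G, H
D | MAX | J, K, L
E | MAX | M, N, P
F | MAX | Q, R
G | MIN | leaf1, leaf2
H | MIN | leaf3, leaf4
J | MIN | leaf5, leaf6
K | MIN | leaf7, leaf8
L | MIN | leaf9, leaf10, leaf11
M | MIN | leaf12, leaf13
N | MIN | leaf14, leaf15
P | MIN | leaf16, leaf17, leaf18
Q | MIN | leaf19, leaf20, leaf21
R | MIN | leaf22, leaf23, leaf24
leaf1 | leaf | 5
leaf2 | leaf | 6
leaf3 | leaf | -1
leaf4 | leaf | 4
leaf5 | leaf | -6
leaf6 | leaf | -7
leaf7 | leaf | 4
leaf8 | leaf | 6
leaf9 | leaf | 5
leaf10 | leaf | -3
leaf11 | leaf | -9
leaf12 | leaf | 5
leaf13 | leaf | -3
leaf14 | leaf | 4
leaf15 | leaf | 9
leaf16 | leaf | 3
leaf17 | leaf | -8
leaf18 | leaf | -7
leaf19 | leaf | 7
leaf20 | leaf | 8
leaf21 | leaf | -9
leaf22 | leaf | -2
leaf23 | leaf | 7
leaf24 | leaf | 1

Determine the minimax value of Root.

4

G (MIN): min(5, 6) = 5
H (MIN): min(-1, 4) = -1
C (MAX): max(5, -1) = 5
J (MIN): min(-6, -7) = -7
K (MIN): min(4, 6) = 4
L (MIN): min(5, -3, -9) = -9
D (MAX): max(-7, 4, -9) = 4
A (MIN): min(5, 4) = 4
M (MIN): min(5, -3) = -3
N (MIN): min(4, 9) = 4
P (MIN): min(3, -8, -7) = -8
E (MAX): max(-3, 4, -8) = 4
Q (MIN): min(7, 8, -9) = -9
R (MIN): min(-2, 7, 1) = -2
F (MAX): max(-9, -2) = -2
B (MIN): min(4, -2) = -2
Root (MAX): max(4, -2) = 4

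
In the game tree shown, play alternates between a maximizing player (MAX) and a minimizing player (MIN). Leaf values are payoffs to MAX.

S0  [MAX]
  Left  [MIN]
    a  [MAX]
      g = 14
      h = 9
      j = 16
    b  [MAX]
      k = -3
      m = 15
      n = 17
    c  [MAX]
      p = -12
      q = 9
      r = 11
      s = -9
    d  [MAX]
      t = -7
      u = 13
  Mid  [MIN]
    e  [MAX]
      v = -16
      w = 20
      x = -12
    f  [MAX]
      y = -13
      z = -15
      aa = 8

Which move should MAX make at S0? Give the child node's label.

Left

a (MAX): max(14, 9, 16) = 16
b (MAX): max(-3, 15, 17) = 17
c (MAX): max(-12, 9, 11, -9) = 11
d (MAX): max(-7, 13) = 13
Left (MIN): min(16, 17, 11, 13) = 11
e (MAX): max(-16, 20, -12) = 20
f (MAX): max(-13, -15, 8) = 8
Mid (MIN): min(20, 8) = 8
S0 (MAX): max(11, 8) = 11
MAX at S0 wants the highest of {Left=11, Mid=8}, so chooses Left.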